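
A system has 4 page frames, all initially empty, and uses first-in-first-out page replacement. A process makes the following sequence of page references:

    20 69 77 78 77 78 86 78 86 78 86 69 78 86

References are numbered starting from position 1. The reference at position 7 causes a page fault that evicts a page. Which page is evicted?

20

pos 1: 20 -> miss, frames {20}
pos 2: 69 -> miss, frames {20,69}
pos 3: 77 -> miss, frames {20,69,77}
pos 4: 78 -> miss, frames {20,69,77,78}
pos 5: 77 -> hit
pos 6: 78 -> hit
pos 7: 86 -> miss, evict 20, frames {69,77,78,86}
At position 7, page 20 is evicted.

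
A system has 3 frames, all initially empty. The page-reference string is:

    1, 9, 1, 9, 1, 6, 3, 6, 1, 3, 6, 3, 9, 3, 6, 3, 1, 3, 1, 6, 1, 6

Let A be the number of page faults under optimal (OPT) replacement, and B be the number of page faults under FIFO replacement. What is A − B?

Under OPT: F F . . . F F . . . . . F . . . F . . . . . → 6 faults.
Under FIFO: F F . . . F F . F . . . F . F F F . . . . . → 9 faults.
A − B = 6 − 9 = -3.

-3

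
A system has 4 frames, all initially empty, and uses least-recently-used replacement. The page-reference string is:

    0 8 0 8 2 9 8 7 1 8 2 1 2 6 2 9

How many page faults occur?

9

0 → miss, frames {0}
8 → miss, frames {0,8}
0 → hit
8 → hit
2 → miss, frames {0,8,2}
9 → miss, frames {0,8,2,9}
8 → hit
7 → miss, evict 0, frames {2,9,8,7}
1 → miss, evict 2, frames {9,8,7,1}
8 → hit
2 → miss, evict 9, frames {7,1,8,2}
1 → hit
2 → hit
6 → miss, evict 7, frames {8,1,2,6}
2 → hit
9 → miss, evict 8, frames {1,6,2,9}
Page faults: 9.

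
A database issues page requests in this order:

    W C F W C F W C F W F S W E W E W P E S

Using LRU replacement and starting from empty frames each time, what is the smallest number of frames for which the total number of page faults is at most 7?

f=1: 20 faults
f=2: 16 faults
f=3: 7 faults
f=4: 6 faults
f=5: 6 faults
f=6: 6 faults
Smallest f with faults ≤ 7 is 3.

3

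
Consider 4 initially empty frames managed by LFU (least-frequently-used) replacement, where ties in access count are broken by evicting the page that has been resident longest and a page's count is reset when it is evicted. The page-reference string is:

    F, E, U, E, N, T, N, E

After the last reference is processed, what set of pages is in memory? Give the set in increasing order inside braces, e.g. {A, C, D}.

{E, N, T, U}

F → fault, frames [F]
E → fault, frames [F, E]
U → fault, frames [F, E, U]
E → hit
N → fault, frames [F, E, U, N]
T → fault, evict F, frames [E, U, N, T]
N → hit
E → hit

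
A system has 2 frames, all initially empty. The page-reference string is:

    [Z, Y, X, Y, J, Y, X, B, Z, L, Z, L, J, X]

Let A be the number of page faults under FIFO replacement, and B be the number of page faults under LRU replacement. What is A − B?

Under FIFO: F F F . F F F F F F . . F F → 11 faults.
Under LRU: F F F . F . F F F F . . F F → 10 faults.
A − B = 11 − 10 = 1.

1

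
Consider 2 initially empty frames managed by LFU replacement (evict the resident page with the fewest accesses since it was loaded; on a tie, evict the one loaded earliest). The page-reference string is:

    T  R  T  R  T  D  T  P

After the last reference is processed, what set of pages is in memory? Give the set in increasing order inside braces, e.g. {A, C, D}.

{P, T}

T → fault, frames [T]
R → fault, frames [T, R]
T → hit
R → hit
T → hit
D → fault, evict R, frames [T, D]
T → hit
P → fault, evict D, frames [T, P]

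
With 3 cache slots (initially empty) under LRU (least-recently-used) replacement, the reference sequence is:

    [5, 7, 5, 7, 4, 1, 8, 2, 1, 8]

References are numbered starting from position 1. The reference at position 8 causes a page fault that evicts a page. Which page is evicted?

pos 1: 5 → fault, frames [5]
pos 2: 7 → fault, frames [5, 7]
pos 3: 5 → hit
pos 4: 7 → hit
pos 5: 4 → fault, frames [5, 7, 4]
pos 6: 1 → fault, evict 5, frames [7, 4, 1]
pos 7: 8 → fault, evict 7, frames [4, 1, 8]
pos 8: 2 → fault, evict 4, frames [1, 8, 2]
At position 8, page 4 is evicted.

4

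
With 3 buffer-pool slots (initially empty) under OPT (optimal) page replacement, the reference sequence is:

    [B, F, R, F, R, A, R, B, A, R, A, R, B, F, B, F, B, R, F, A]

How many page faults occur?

B -> fault, frames (B)
F -> fault, frames (B F)
R -> fault, frames (B F R)
F -> hit
R -> hit
A -> fault, evict F, frames (B R A)
R -> hit
B -> hit
A -> hit
R -> hit
A -> hit
R -> hit
B -> hit
F -> fault, evict A, frames (B R F)
B -> hit
F -> hit
B -> hit
R -> hit
F -> hit
A -> fault, evict F, frames (B R A)
Page faults: 6.

6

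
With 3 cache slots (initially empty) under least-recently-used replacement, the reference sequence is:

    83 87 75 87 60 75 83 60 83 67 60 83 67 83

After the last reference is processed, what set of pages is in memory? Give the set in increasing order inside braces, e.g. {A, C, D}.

83 -> fault, frames [83]
87 -> fault, frames [83, 87]
75 -> fault, frames [83, 87, 75]
87 -> hit
60 -> fault, evict 83, frames [75, 87, 60]
75 -> hit
83 -> fault, evict 87, frames [60, 75, 83]
60 -> hit
83 -> hit
67 -> fault, evict 75, frames [60, 83, 67]
60 -> hit
83 -> hit
67 -> hit
83 -> hit

{60, 67, 83}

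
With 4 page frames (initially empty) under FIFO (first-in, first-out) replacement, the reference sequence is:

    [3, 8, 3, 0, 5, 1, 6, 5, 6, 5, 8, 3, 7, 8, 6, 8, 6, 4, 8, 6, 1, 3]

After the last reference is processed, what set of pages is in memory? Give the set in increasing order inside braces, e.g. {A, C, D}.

3: fault, frames {3}
8: fault, frames {3,8}
3: hit
0: fault, frames {3,8,0}
5: fault, frames {3,8,0,5}
1: fault, evict 3, frames {8,0,5,1}
6: fault, evict 8, frames {0,5,1,6}
5: hit
6: hit
5: hit
8: fault, evict 0, frames {5,1,6,8}
3: fault, evict 5, frames {1,6,8,3}
7: fault, evict 1, frames {6,8,3,7}
8: hit
6: hit
8: hit
6: hit
4: fault, evict 6, frames {8,3,7,4}
8: hit
6: fault, evict 8, frames {3,7,4,6}
1: fault, evict 3, frames {7,4,6,1}
3: fault, evict 7, frames {4,6,1,3}

{1, 3, 4, 6}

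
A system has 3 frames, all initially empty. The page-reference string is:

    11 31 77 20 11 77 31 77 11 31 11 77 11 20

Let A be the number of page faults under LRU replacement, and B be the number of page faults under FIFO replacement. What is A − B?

-1

Under LRU: F F F F F . F . . . . . . F → 7 faults.
Under FIFO: F F F F F . F F . . . . . F → 8 faults.
A − B = 7 − 8 = -1.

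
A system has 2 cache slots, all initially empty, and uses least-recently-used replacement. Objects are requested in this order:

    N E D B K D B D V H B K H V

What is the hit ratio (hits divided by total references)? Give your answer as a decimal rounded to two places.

0.07

N -> miss, frames (N)
E -> miss, frames (N E)
D -> miss, evict N, frames (E D)
B -> miss, evict E, frames (D B)
K -> miss, evict D, frames (B K)
D -> miss, evict B, frames (K D)
B -> miss, evict K, frames (D B)
D -> hit
V -> miss, evict B, frames (D V)
H -> miss, evict D, frames (V H)
B -> miss, evict V, frames (H B)
K -> miss, evict H, frames (B K)
H -> miss, evict B, frames (K H)
V -> miss, evict K, frames (H V)
Hits: 1 of 14 references → 1/14 = 0.0714.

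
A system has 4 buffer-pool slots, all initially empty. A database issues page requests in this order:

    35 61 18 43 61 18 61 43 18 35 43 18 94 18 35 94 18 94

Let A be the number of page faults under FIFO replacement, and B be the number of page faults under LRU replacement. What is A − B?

1

Under FIFO: F F F F . . . . . . . . F . F . . . → 6 faults.
Under LRU: F F F F . . . . . . . . F . . . . . → 5 faults.
A − B = 6 − 5 = 1.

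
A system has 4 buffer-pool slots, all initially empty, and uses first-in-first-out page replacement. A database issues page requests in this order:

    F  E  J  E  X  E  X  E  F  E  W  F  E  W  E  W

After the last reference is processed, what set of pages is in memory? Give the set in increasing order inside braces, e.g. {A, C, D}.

F -> miss, frames (F)
E -> miss, frames (F E)
J -> miss, frames (F E J)
E -> hit
X -> miss, frames (F E J X)
E -> hit
X -> hit
E -> hit
F -> hit
E -> hit
W -> miss, evict F, frames (E J X W)
F -> miss, evict E, frames (J X W F)
E -> miss, evict J, frames (X W F E)
W -> hit
E -> hit
W -> hit

{E, F, W, X}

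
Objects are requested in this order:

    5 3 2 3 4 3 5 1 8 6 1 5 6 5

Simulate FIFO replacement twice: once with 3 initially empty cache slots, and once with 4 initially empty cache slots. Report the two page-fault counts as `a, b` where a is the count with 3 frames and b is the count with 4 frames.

9, 8

3 frames: F F F . F . F F F F . F . . → 9 faults.
4 frames: F F F . F . . F F F . F . . → 8 faults.
8 < 9: adding a frame reduced faults, as is typical.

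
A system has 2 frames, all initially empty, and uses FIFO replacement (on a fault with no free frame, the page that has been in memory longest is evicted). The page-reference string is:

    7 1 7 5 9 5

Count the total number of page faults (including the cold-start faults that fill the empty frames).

7 → miss, frames [7]
1 → miss, frames [7, 1]
7 → hit
5 → miss, evict 7, frames [1, 5]
9 → miss, evict 1, frames [5, 9]
5 → hit
Page faults: 4.

4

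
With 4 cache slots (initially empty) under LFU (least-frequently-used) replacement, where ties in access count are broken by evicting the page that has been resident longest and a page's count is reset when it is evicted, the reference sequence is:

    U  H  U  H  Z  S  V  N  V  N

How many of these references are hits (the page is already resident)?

U: fault, frames [U]
H: fault, frames [U, H]
U: hit
H: hit
Z: fault, frames [U, H, Z]
S: fault, frames [U, H, Z, S]
V: fault, evict Z, frames [U, H, S, V]
N: fault, evict S, frames [U, H, V, N]
V: hit
N: hit
Hits: 4.

4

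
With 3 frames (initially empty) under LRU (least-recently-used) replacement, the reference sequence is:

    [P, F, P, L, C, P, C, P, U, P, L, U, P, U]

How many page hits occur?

P → fault, frames (P)
F → fault, frames (P F)
P → hit
L → fault, frames (F P L)
C → fault, evict F, frames (P L C)
P → hit
C → hit
P → hit
U → fault, evict L, frames (C P U)
P → hit
L → fault, evict C, frames (U P L)
U → hit
P → hit
U → hit
Hits: 8.

8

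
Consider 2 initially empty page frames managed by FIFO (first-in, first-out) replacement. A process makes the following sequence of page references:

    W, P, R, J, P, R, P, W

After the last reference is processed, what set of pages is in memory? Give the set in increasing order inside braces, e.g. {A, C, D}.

{R, W}

W -> fault, frames (W)
P -> fault, frames (W P)
R -> fault, evict W, frames (P R)
J -> fault, evict P, frames (R J)
P -> fault, evict R, frames (J P)
R -> fault, evict J, frames (P R)
P -> hit
W -> fault, evict P, frames (R W)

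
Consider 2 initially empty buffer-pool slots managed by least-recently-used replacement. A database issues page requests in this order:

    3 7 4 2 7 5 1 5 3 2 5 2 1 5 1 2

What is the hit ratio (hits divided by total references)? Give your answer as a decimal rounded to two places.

0.19

3 → fault, frames [3]
7 → fault, frames [3, 7]
4 → fault, evict 3, frames [7, 4]
2 → fault, evict 7, frames [4, 2]
7 → fault, evict 4, frames [2, 7]
5 → fault, evict 2, frames [7, 5]
1 → fault, evict 7, frames [5, 1]
5 → hit
3 → fault, evict 1, frames [5, 3]
2 → fault, evict 5, frames [3, 2]
5 → fault, evict 3, frames [2, 5]
2 → hit
1 → fault, evict 5, frames [2, 1]
5 → fault, evict 2, frames [1, 5]
1 → hit
2 → fault, evict 5, frames [1, 2]
Hits: 3 of 16 references → 3/16 = 0.1875.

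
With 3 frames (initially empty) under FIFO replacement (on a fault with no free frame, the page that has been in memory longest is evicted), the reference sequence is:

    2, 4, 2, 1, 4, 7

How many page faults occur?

2 -> miss, frames (2)
4 -> miss, frames (2 4)
2 -> hit
1 -> miss, frames (2 4 1)
4 -> hit
7 -> miss, evict 2, frames (4 1 7)
Page faults: 4.

4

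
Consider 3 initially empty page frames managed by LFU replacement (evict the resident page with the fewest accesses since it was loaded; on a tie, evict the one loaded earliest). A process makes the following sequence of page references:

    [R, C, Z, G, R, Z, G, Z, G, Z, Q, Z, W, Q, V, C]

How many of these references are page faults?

10

R → fault, frames (R)
C → fault, frames (R C)
Z → fault, frames (R C Z)
G → fault, evict R, frames (C Z G)
R → fault, evict C, frames (Z G R)
Z → hit
G → hit
Z → hit
G → hit
Z → hit
Q → fault, evict R, frames (Z G Q)
Z → hit
W → fault, evict Q, frames (Z G W)
Q → fault, evict W, frames (Z G Q)
V → fault, evict Q, frames (Z G V)
C → fault, evict V, frames (Z G C)
Page faults: 10.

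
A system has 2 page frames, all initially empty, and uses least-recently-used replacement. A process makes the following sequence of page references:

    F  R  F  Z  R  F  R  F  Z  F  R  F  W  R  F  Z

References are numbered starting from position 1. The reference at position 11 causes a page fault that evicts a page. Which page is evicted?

Z

pos 1: F -> miss, frames (F)
pos 2: R -> miss, frames (F R)
pos 3: F -> hit
pos 4: Z -> miss, evict R, frames (F Z)
pos 5: R -> miss, evict F, frames (Z R)
pos 6: F -> miss, evict Z, frames (R F)
pos 7: R -> hit
pos 8: F -> hit
pos 9: Z -> miss, evict R, frames (F Z)
pos 10: F -> hit
pos 11: R -> miss, evict Z, frames (F R)
At position 11, page Z is evicted.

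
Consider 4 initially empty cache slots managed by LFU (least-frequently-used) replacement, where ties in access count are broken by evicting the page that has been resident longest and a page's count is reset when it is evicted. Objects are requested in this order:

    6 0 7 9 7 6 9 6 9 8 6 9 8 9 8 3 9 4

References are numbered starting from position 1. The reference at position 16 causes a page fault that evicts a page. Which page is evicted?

pos 1: 6 → miss, frames {6}
pos 2: 0 → miss, frames {6,0}
pos 3: 7 → miss, frames {6,0,7}
pos 4: 9 → miss, frames {6,0,7,9}
pos 5: 7 → hit
pos 6: 6 → hit
pos 7: 9 → hit
pos 8: 6 → hit
pos 9: 9 → hit
pos 10: 8 → miss, evict 0, frames {6,7,9,8}
pos 11: 6 → hit
pos 12: 9 → hit
pos 13: 8 → hit
pos 14: 9 → hit
pos 15: 8 → hit
pos 16: 3 → miss, evict 7, frames {6,9,8,3}
At position 16, page 7 is evicted.

7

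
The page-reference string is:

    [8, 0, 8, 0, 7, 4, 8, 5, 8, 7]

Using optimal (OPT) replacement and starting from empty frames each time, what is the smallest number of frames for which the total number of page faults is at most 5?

3

f=1: 10 faults
f=2: 6 faults
f=3: 5 faults
f=4: 5 faults
f=5: 5 faults
Smallest f with faults ≤ 5 is 3.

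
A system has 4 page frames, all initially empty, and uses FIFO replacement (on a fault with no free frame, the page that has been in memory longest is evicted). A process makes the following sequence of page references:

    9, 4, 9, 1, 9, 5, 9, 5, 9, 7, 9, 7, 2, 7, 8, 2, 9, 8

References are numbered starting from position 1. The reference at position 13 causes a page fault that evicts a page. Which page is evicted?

1

pos 1: 9: fault, frames (9)
pos 2: 4: fault, frames (9 4)
pos 3: 9: hit
pos 4: 1: fault, frames (9 4 1)
pos 5: 9: hit
pos 6: 5: fault, frames (9 4 1 5)
pos 7: 9: hit
pos 8: 5: hit
pos 9: 9: hit
pos 10: 7: fault, evict 9, frames (4 1 5 7)
pos 11: 9: fault, evict 4, frames (1 5 7 9)
pos 12: 7: hit
pos 13: 2: fault, evict 1, frames (5 7 9 2)
At position 13, page 1 is evicted.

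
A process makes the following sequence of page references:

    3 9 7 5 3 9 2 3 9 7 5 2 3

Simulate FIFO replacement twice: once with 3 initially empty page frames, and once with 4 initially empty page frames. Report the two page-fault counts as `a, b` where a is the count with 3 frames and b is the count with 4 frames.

10, 11

3 frames: F F F F F F F . . F F . F → 10 faults.
4 frames: F F F F . . F F F F F F F → 11 faults.
11 > 10: adding a frame increased faults — Belady's anomaly.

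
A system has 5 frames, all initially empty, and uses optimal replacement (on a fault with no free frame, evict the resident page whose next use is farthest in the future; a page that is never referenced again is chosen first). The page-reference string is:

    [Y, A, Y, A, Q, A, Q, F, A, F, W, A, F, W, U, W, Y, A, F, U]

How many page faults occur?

6

Y → miss, frames [Y]
A → miss, frames [Y, A]
Y → hit
A → hit
Q → miss, frames [Y, A, Q]
A → hit
Q → hit
F → miss, frames [Y, A, Q, F]
A → hit
F → hit
W → miss, frames [Y, A, Q, F, W]
A → hit
F → hit
W → hit
U → miss, evict Q, frames [Y, A, F, W, U]
W → hit
Y → hit
A → hit
F → hit
U → hit
Page faults: 6.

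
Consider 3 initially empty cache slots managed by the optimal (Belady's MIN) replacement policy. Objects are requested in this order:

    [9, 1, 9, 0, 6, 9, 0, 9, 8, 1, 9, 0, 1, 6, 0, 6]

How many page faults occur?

7

9 → miss, frames (9)
1 → miss, frames (9 1)
9 → hit
0 → miss, frames (9 1 0)
6 → miss, evict 1, frames (9 0 6)
9 → hit
0 → hit
9 → hit
8 → miss, evict 6, frames (9 0 8)
1 → miss, evict 8, frames (9 0 1)
9 → hit
0 → hit
1 → hit
6 → miss, evict 1, frames (9 0 6)
0 → hit
6 → hit
Page faults: 7.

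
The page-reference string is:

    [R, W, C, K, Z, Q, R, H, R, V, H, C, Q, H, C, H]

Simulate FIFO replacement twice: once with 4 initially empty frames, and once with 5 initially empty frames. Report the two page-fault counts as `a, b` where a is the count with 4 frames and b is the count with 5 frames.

4 frames: F F F F F F F F . F . F F . . . → 11 faults.
5 frames: F F F F F F F F . F . F . . . . → 10 faults.
10 < 11: adding a frame reduced faults, as is typical.

11, 10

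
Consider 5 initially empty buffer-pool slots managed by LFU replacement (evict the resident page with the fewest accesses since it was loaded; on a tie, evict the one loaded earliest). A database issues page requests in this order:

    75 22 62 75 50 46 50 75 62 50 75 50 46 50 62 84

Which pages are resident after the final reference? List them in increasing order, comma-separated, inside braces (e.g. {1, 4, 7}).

{46, 50, 62, 75, 84}

75: miss, frames [75]
22: miss, frames [75, 22]
62: miss, frames [75, 22, 62]
75: hit
50: miss, frames [75, 22, 62, 50]
46: miss, frames [75, 22, 62, 50, 46]
50: hit
75: hit
62: hit
50: hit
75: hit
50: hit
46: hit
50: hit
62: hit
84: miss, evict 22, frames [75, 62, 50, 46, 84]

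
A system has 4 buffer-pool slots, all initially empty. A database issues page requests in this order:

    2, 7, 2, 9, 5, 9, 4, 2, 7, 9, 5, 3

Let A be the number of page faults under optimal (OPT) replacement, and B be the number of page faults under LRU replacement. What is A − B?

Under OPT: F F . F F . F . . . F F → 7 faults.
Under LRU: F F . F F . F . F . F F → 8 faults.
A − B = 7 − 8 = -1.

-1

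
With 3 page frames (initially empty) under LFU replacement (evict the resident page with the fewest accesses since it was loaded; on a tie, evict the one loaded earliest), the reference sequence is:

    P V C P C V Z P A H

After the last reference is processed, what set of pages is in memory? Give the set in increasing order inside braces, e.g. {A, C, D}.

{C, H, V}

P → miss, frames {P}
V → miss, frames {P,V}
C → miss, frames {P,V,C}
P → hit
C → hit
V → hit
Z → miss, evict P, frames {V,C,Z}
P → miss, evict Z, frames {V,C,P}
A → miss, evict P, frames {V,C,A}
H → miss, evict A, frames {V,C,H}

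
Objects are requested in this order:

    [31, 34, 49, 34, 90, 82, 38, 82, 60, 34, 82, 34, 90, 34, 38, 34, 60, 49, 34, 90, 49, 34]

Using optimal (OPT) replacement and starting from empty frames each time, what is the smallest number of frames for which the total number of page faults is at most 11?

f=1: 22 faults
f=2: 14 faults
f=3: 11 faults
f=4: 9 faults
f=5: 8 faults
f=6: 7 faults
f=7: 7 faults
Smallest f with faults ≤ 11 is 3.

3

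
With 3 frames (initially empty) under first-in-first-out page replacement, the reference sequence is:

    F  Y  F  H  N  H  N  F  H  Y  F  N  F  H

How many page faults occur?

F → miss, frames [F]
Y → miss, frames [F, Y]
F → hit
H → miss, frames [F, Y, H]
N → miss, evict F, frames [Y, H, N]
H → hit
N → hit
F → miss, evict Y, frames [H, N, F]
H → hit
Y → miss, evict H, frames [N, F, Y]
F → hit
N → hit
F → hit
H → miss, evict N, frames [F, Y, H]
Page faults: 7.

7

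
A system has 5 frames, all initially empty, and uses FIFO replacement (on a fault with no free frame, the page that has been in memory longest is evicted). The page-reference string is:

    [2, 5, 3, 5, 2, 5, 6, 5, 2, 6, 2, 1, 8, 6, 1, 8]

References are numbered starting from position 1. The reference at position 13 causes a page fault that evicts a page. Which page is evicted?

2

pos 1: 2: miss, frames {2}
pos 2: 5: miss, frames {2,5}
pos 3: 3: miss, frames {2,5,3}
pos 4: 5: hit
pos 5: 2: hit
pos 6: 5: hit
pos 7: 6: miss, frames {2,5,3,6}
pos 8: 5: hit
pos 9: 2: hit
pos 10: 6: hit
pos 11: 2: hit
pos 12: 1: miss, frames {2,5,3,6,1}
pos 13: 8: miss, evict 2, frames {5,3,6,1,8}
At position 13, page 2 is evicted.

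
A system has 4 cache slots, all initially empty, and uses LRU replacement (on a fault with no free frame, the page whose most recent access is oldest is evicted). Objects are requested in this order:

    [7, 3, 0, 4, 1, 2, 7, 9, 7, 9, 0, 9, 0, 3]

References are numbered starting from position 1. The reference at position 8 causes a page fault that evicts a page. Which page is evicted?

4

pos 1: 7 → fault, frames (7)
pos 2: 3 → fault, frames (7 3)
pos 3: 0 → fault, frames (7 3 0)
pos 4: 4 → fault, frames (7 3 0 4)
pos 5: 1 → fault, evict 7, frames (3 0 4 1)
pos 6: 2 → fault, evict 3, frames (0 4 1 2)
pos 7: 7 → fault, evict 0, frames (4 1 2 7)
pos 8: 9 → fault, evict 4, frames (1 2 7 9)
At position 8, page 4 is evicted.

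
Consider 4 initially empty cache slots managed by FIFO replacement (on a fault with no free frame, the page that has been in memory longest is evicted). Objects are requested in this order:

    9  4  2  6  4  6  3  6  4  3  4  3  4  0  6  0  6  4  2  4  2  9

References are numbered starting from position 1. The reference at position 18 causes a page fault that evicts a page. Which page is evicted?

pos 1: 9 -> miss, frames [9]
pos 2: 4 -> miss, frames [9, 4]
pos 3: 2 -> miss, frames [9, 4, 2]
pos 4: 6 -> miss, frames [9, 4, 2, 6]
pos 5: 4 -> hit
pos 6: 6 -> hit
pos 7: 3 -> miss, evict 9, frames [4, 2, 6, 3]
pos 8: 6 -> hit
pos 9: 4 -> hit
pos 10: 3 -> hit
pos 11: 4 -> hit
pos 12: 3 -> hit
pos 13: 4 -> hit
pos 14: 0 -> miss, evict 4, frames [2, 6, 3, 0]
pos 15: 6 -> hit
pos 16: 0 -> hit
pos 17: 6 -> hit
pos 18: 4 -> miss, evict 2, frames [6, 3, 0, 4]
At position 18, page 2 is evicted.

2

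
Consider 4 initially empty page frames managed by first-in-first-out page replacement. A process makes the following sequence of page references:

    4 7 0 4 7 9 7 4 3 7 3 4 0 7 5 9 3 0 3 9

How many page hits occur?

4 -> fault, frames (4)
7 -> fault, frames (4 7)
0 -> fault, frames (4 7 0)
4 -> hit
7 -> hit
9 -> fault, frames (4 7 0 9)
7 -> hit
4 -> hit
3 -> fault, evict 4, frames (7 0 9 3)
7 -> hit
3 -> hit
4 -> fault, evict 7, frames (0 9 3 4)
0 -> hit
7 -> fault, evict 0, frames (9 3 4 7)
5 -> fault, evict 9, frames (3 4 7 5)
9 -> fault, evict 3, frames (4 7 5 9)
3 -> fault, evict 4, frames (7 5 9 3)
0 -> fault, evict 7, frames (5 9 3 0)
3 -> hit
9 -> hit
Hits: 9.

9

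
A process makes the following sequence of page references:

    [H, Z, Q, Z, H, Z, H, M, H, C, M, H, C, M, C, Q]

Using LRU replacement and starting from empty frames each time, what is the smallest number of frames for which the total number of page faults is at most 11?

f=1: 16 faults
f=2: 11 faults
f=3: 6 faults
f=4: 6 faults
f=5: 5 faults
Smallest f with faults ≤ 11 is 2.

2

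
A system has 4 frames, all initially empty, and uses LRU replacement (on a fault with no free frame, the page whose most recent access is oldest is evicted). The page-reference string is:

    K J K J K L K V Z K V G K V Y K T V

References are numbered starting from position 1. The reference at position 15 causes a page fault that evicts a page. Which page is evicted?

Z

pos 1: K → fault, frames (K)
pos 2: J → fault, frames (K J)
pos 3: K → hit
pos 4: J → hit
pos 5: K → hit
pos 6: L → fault, frames (J K L)
pos 7: K → hit
pos 8: V → fault, frames (J L K V)
pos 9: Z → fault, evict J, frames (L K V Z)
pos 10: K → hit
pos 11: V → hit
pos 12: G → fault, evict L, frames (Z K V G)
pos 13: K → hit
pos 14: V → hit
pos 15: Y → fault, evict Z, frames (G K V Y)
At position 15, page Z is evicted.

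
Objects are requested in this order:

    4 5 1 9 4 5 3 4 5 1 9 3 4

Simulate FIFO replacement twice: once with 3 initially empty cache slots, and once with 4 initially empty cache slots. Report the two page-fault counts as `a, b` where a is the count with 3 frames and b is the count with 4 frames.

10, 11

3 frames: F F F F F F F . . F F . F → 10 faults.
4 frames: F F F F . . F F F F F F F → 11 faults.
11 > 10: adding a frame increased faults — Belady's anomaly.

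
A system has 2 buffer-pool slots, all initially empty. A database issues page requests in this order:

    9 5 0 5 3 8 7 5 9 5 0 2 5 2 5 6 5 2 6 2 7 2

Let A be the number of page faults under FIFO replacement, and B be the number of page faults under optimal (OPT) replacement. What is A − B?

2

Under FIFO: F F F . F F F F F . F F F . . F . F . . F . → 14 faults.
Under OPT: F F F . F F F . F . F F . . . F . F . . F . → 12 faults.
A − B = 14 − 12 = 2.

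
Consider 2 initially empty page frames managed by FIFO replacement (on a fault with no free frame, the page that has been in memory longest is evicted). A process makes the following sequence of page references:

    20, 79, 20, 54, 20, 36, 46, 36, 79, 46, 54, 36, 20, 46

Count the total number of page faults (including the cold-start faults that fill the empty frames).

20 -> fault, frames {20}
79 -> fault, frames {20,79}
20 -> hit
54 -> fault, evict 20, frames {79,54}
20 -> fault, evict 79, frames {54,20}
36 -> fault, evict 54, frames {20,36}
46 -> fault, evict 20, frames {36,46}
36 -> hit
79 -> fault, evict 36, frames {46,79}
46 -> hit
54 -> fault, evict 46, frames {79,54}
36 -> fault, evict 79, frames {54,36}
20 -> fault, evict 54, frames {36,20}
46 -> fault, evict 36, frames {20,46}
Page faults: 11.

11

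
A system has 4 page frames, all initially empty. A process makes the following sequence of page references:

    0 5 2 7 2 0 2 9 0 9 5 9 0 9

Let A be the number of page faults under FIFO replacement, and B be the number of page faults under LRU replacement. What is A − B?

Under FIFO: F F F F . . . F F . F . . . → 7 faults.
Under LRU: F F F F . . . F . . F . . . → 6 faults.
A − B = 7 − 6 = 1.

1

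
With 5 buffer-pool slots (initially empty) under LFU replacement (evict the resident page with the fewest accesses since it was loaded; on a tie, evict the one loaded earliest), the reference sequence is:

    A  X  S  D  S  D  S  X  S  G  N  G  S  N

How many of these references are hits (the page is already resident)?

A -> miss, frames [A]
X -> miss, frames [A, X]
S -> miss, frames [A, X, S]
D -> miss, frames [A, X, S, D]
S -> hit
D -> hit
S -> hit
X -> hit
S -> hit
G -> miss, frames [A, X, S, D, G]
N -> miss, evict A, frames [X, S, D, G, N]
G -> hit
S -> hit
N -> hit
Hits: 8.

8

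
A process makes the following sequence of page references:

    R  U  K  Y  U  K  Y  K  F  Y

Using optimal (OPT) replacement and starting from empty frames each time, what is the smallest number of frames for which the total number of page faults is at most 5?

3

f=1: 10 faults
f=2: 6 faults
f=3: 5 faults
f=4: 5 faults
f=5: 5 faults
Smallest f with faults ≤ 5 is 3.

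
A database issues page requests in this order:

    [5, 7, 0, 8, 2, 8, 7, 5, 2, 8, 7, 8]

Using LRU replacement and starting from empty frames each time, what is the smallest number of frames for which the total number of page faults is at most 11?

2

f=1: 12 faults
f=2: 10 faults
f=3: 10 faults
f=4: 6 faults
f=5: 5 faults
Smallest f with faults ≤ 11 is 2.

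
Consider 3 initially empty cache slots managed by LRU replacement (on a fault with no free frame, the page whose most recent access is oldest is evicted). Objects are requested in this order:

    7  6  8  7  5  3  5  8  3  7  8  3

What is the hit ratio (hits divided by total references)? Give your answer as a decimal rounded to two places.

0.42

7 → fault, frames (7)
6 → fault, frames (7 6)
8 → fault, frames (7 6 8)
7 → hit
5 → fault, evict 6, frames (8 7 5)
3 → fault, evict 8, frames (7 5 3)
5 → hit
8 → fault, evict 7, frames (3 5 8)
3 → hit
7 → fault, evict 5, frames (8 3 7)
8 → hit
3 → hit
Hits: 5 of 12 references → 5/12 = 0.4167.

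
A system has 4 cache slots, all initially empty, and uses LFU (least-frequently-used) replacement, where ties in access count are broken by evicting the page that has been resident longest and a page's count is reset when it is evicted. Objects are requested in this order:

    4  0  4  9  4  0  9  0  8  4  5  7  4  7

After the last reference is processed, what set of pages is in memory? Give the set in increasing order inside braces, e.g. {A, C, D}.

{0, 4, 7, 9}

4 → fault, frames {4}
0 → fault, frames {4,0}
4 → hit
9 → fault, frames {4,0,9}
4 → hit
0 → hit
9 → hit
0 → hit
8 → fault, frames {4,0,9,8}
4 → hit
5 → fault, evict 8, frames {4,0,9,5}
7 → fault, evict 5, frames {4,0,9,7}
4 → hit
7 → hit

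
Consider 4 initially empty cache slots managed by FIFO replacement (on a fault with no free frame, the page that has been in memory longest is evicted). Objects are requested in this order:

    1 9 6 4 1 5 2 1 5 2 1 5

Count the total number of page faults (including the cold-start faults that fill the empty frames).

7

1 → fault, frames (1)
9 → fault, frames (1 9)
6 → fault, frames (1 9 6)
4 → fault, frames (1 9 6 4)
1 → hit
5 → fault, evict 1, frames (9 6 4 5)
2 → fault, evict 9, frames (6 4 5 2)
1 → fault, evict 6, frames (4 5 2 1)
5 → hit
2 → hit
1 → hit
5 → hit
Page faults: 7.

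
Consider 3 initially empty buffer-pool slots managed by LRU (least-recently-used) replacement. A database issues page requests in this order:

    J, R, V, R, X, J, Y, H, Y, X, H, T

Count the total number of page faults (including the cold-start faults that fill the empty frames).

9

J -> fault, frames [J]
R -> fault, frames [J, R]
V -> fault, frames [J, R, V]
R -> hit
X -> fault, evict J, frames [V, R, X]
J -> fault, evict V, frames [R, X, J]
Y -> fault, evict R, frames [X, J, Y]
H -> fault, evict X, frames [J, Y, H]
Y -> hit
X -> fault, evict J, frames [H, Y, X]
H -> hit
T -> fault, evict Y, frames [X, H, T]
Page faults: 9.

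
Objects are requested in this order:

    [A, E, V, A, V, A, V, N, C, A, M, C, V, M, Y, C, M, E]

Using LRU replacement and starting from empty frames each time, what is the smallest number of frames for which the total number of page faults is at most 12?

3

f=1: 18 faults
f=2: 15 faults
f=3: 11 faults
f=4: 9 faults
f=5: 8 faults
f=6: 8 faults
f=7: 7 faults
Smallest f with faults ≤ 12 is 3.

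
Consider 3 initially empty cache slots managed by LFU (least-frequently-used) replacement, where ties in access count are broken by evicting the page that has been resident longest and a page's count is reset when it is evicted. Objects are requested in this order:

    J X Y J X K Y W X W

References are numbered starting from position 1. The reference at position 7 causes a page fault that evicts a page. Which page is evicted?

pos 1: J -> miss, frames [J]
pos 2: X -> miss, frames [J, X]
pos 3: Y -> miss, frames [J, X, Y]
pos 4: J -> hit
pos 5: X -> hit
pos 6: K -> miss, evict Y, frames [J, X, K]
pos 7: Y -> miss, evict K, frames [J, X, Y]
At position 7, page K is evicted.

K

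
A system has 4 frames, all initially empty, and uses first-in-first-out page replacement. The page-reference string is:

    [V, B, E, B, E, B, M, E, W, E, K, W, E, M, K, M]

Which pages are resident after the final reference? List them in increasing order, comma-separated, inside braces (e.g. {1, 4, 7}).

{E, K, M, W}

V: miss, frames (V)
B: miss, frames (V B)
E: miss, frames (V B E)
B: hit
E: hit
B: hit
M: miss, frames (V B E M)
E: hit
W: miss, evict V, frames (B E M W)
E: hit
K: miss, evict B, frames (E M W K)
W: hit
E: hit
M: hit
K: hit
M: hit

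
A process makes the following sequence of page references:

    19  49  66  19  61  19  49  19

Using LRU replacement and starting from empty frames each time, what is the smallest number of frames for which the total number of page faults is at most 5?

3

f=1: 8 faults
f=2: 6 faults
f=3: 5 faults
f=4: 4 faults
Smallest f with faults ≤ 5 is 3.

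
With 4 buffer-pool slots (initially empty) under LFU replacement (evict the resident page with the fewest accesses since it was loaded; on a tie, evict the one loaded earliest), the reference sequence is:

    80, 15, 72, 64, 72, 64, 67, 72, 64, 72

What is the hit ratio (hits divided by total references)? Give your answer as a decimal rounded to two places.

0.50

80 -> fault, frames (80)
15 -> fault, frames (80 15)
72 -> fault, frames (80 15 72)
64 -> fault, frames (80 15 72 64)
72 -> hit
64 -> hit
67 -> fault, evict 80, frames (15 72 64 67)
72 -> hit
64 -> hit
72 -> hit
Hits: 5 of 10 references → 5/10 = 0.5000.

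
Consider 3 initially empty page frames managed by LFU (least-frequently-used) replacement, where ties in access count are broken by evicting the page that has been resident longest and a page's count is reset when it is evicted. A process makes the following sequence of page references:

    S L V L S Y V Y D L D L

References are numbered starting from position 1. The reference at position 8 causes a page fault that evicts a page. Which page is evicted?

V

pos 1: S: fault, frames {S}
pos 2: L: fault, frames {S,L}
pos 3: V: fault, frames {S,L,V}
pos 4: L: hit
pos 5: S: hit
pos 6: Y: fault, evict V, frames {S,L,Y}
pos 7: V: fault, evict Y, frames {S,L,V}
pos 8: Y: fault, evict V, frames {S,L,Y}
At position 8, page V is evicted.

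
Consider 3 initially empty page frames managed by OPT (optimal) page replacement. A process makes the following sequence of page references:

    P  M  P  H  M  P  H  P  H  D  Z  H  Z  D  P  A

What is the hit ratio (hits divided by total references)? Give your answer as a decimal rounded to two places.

P -> miss, frames {P}
M -> miss, frames {P,M}
P -> hit
H -> miss, frames {P,M,H}
M -> hit
P -> hit
H -> hit
P -> hit
H -> hit
D -> miss, evict M, frames {P,H,D}
Z -> miss, evict P, frames {H,D,Z}
H -> hit
Z -> hit
D -> hit
P -> miss, evict Z, frames {H,D,P}
A -> miss, evict P, frames {H,D,A}
Hits: 9 of 16 references → 9/16 = 0.5625.

0.56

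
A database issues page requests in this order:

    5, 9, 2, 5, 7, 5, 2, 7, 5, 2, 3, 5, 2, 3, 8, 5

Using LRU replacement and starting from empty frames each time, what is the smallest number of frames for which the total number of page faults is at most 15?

f=1: 16 faults
f=2: 15 faults
f=3: 7 faults
f=4: 6 faults
f=5: 6 faults
f=6: 6 faults
Smallest f with faults ≤ 15 is 2.

2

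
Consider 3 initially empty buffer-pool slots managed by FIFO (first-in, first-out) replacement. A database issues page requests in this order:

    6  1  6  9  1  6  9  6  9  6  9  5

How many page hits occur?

6: fault, frames [6]
1: fault, frames [6, 1]
6: hit
9: fault, frames [6, 1, 9]
1: hit
6: hit
9: hit
6: hit
9: hit
6: hit
9: hit
5: fault, evict 6, frames [1, 9, 5]
Hits: 8.

8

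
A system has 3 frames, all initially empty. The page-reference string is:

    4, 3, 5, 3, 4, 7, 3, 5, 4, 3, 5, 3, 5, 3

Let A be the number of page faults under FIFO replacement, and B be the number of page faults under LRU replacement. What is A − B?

Under FIFO: F F F . . F . . F F F . . . → 7 faults.
Under LRU: F F F . . F . F F . . . . . → 6 faults.
A − B = 7 − 6 = 1.

1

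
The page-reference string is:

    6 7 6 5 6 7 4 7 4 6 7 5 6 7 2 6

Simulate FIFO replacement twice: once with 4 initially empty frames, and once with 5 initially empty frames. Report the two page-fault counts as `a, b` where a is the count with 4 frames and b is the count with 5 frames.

4 frames: F F . F . . F . . . . . . . F F → 6 faults.
5 frames: F F . F . . F . . . . . . . F . → 5 faults.
5 < 6: adding a frame reduced faults, as is typical.

6, 5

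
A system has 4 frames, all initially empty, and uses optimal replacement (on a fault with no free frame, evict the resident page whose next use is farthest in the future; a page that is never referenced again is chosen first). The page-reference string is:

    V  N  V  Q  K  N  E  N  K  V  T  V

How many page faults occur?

6

V: miss, frames [V]
N: miss, frames [V, N]
V: hit
Q: miss, frames [V, N, Q]
K: miss, frames [V, N, Q, K]
N: hit
E: miss, evict Q, frames [V, N, K, E]
N: hit
K: hit
V: hit
T: miss, evict E, frames [V, N, K, T]
V: hit
Page faults: 6.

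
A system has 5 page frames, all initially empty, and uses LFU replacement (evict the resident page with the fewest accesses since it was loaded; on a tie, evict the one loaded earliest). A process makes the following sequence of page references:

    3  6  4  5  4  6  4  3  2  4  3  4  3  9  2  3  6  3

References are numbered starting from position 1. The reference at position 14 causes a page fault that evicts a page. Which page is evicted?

pos 1: 3 -> fault, frames {3}
pos 2: 6 -> fault, frames {3,6}
pos 3: 4 -> fault, frames {3,6,4}
pos 4: 5 -> fault, frames {3,6,4,5}
pos 5: 4 -> hit
pos 6: 6 -> hit
pos 7: 4 -> hit
pos 8: 3 -> hit
pos 9: 2 -> fault, frames {3,6,4,5,2}
pos 10: 4 -> hit
pos 11: 3 -> hit
pos 12: 4 -> hit
pos 13: 3 -> hit
pos 14: 9 -> fault, evict 5, frames {3,6,4,2,9}
At position 14, page 5 is evicted.

5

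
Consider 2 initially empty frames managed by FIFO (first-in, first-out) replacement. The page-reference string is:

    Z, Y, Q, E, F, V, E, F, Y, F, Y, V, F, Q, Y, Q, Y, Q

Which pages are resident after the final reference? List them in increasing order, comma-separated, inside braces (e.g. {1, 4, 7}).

{Q, Y}

Z -> fault, frames (Z)
Y -> fault, frames (Z Y)
Q -> fault, evict Z, frames (Y Q)
E -> fault, evict Y, frames (Q E)
F -> fault, evict Q, frames (E F)
V -> fault, evict E, frames (F V)
E -> fault, evict F, frames (V E)
F -> fault, evict V, frames (E F)
Y -> fault, evict E, frames (F Y)
F -> hit
Y -> hit
V -> fault, evict F, frames (Y V)
F -> fault, evict Y, frames (V F)
Q -> fault, evict V, frames (F Q)
Y -> fault, evict F, frames (Q Y)
Q -> hit
Y -> hit
Q -> hit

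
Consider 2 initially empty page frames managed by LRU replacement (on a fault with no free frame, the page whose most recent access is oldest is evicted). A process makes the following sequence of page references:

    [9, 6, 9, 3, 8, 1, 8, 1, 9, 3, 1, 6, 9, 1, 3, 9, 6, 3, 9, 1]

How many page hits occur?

3

9 -> miss, frames (9)
6 -> miss, frames (9 6)
9 -> hit
3 -> miss, evict 6, frames (9 3)
8 -> miss, evict 9, frames (3 8)
1 -> miss, evict 3, frames (8 1)
8 -> hit
1 -> hit
9 -> miss, evict 8, frames (1 9)
3 -> miss, evict 1, frames (9 3)
1 -> miss, evict 9, frames (3 1)
6 -> miss, evict 3, frames (1 6)
9 -> miss, evict 1, frames (6 9)
1 -> miss, evict 6, frames (9 1)
3 -> miss, evict 9, frames (1 3)
9 -> miss, evict 1, frames (3 9)
6 -> miss, evict 3, frames (9 6)
3 -> miss, evict 9, frames (6 3)
9 -> miss, evict 6, frames (3 9)
1 -> miss, evict 3, frames (9 1)
Hits: 3.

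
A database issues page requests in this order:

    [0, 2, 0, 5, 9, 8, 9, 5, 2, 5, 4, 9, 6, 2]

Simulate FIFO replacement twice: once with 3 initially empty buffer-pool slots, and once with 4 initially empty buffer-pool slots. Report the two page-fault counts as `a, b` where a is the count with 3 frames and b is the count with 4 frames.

11, 8

3 frames: F F . F F F . . F F F F F F → 11 faults.
4 frames: F F . F F F . . . . F . F F → 8 faults.
8 < 11: adding a frame reduced faults, as is typical.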